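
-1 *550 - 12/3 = -554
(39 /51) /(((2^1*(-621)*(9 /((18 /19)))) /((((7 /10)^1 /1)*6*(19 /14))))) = -13 /35190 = -0.00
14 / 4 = 7 / 2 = 3.50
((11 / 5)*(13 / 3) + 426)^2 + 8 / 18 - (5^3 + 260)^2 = 41464.73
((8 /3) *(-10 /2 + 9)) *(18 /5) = 192 /5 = 38.40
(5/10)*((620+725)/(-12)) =-1345/24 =-56.04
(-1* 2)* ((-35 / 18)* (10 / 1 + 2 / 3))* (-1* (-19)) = 21280 / 27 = 788.15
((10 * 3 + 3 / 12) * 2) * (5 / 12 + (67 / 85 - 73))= -8860951 / 2040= -4343.60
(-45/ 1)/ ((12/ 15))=-225/ 4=-56.25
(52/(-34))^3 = -17576/4913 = -3.58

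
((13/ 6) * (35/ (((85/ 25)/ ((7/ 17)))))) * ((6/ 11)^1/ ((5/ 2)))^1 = 6370/ 3179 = 2.00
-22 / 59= -0.37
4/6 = 2/3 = 0.67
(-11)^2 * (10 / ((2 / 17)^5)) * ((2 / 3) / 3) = 859013485 / 72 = 11930742.85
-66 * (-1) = 66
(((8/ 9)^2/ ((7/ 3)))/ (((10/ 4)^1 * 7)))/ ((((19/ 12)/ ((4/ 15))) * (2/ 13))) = 13312/ 628425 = 0.02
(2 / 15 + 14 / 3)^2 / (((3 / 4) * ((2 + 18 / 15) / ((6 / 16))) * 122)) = 9 / 305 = 0.03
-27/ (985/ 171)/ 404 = -4617/ 397940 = -0.01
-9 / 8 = -1.12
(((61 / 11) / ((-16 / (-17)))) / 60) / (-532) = -0.00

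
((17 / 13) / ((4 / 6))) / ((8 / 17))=867 / 208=4.17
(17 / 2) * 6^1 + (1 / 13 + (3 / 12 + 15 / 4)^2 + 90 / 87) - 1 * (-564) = 632.11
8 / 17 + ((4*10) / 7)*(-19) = -12864 / 119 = -108.10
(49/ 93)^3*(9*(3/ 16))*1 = 117649/ 476656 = 0.25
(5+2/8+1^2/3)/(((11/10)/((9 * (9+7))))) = 8040/11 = 730.91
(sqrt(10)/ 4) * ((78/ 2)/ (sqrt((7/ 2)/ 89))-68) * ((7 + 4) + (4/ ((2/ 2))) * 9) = -799 * sqrt(10) + 1833 * sqrt(3115)/ 14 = 4780.75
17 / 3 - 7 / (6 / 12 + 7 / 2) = 47 / 12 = 3.92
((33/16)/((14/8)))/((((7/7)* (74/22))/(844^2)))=64644492/259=249592.63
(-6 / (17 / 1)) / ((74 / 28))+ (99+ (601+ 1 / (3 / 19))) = 1332599 / 1887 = 706.20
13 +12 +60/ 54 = 26.11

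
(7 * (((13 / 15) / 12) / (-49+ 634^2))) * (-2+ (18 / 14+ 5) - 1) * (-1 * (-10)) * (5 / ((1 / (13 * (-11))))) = -19435 / 657666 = -0.03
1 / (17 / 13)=13 / 17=0.76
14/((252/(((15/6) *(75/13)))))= 125/156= 0.80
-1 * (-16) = 16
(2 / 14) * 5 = 5 / 7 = 0.71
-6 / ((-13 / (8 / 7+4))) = 216 / 91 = 2.37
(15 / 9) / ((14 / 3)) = 0.36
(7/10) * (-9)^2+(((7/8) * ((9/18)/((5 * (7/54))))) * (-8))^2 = 4293/50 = 85.86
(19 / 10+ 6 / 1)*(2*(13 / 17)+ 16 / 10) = 10507 / 425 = 24.72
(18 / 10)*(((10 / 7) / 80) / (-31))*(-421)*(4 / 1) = 3789 / 2170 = 1.75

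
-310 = -310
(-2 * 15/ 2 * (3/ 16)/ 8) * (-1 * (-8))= -45/ 16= -2.81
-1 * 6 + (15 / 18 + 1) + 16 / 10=-77 / 30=-2.57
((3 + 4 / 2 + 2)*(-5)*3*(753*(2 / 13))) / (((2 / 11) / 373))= -24954130.38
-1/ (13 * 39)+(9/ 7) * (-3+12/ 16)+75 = 1023605/ 14196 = 72.11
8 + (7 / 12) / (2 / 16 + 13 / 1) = 362 / 45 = 8.04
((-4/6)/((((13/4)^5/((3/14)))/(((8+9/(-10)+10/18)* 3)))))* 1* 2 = -54272/2998905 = -0.02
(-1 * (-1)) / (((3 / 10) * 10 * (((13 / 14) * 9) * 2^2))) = 7 / 702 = 0.01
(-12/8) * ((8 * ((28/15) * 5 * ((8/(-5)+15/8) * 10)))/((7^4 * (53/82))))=-3608/18179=-0.20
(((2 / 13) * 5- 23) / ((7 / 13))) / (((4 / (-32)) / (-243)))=-561816 / 7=-80259.43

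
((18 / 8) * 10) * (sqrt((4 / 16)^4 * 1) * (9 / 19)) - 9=-5067 / 608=-8.33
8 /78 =4 /39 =0.10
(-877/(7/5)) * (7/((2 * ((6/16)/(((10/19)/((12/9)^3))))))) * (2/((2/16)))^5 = -25863782400/19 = -1361251705.26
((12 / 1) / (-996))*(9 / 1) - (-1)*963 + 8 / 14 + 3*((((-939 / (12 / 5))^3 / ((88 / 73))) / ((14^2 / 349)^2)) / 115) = -1696853097711422729 / 413029163008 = -4108313.04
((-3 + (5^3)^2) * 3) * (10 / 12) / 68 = 39055 / 68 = 574.34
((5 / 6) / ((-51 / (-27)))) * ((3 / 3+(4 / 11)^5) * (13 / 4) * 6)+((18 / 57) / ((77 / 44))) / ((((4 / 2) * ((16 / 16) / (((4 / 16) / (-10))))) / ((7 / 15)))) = 45031114891 / 5201947300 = 8.66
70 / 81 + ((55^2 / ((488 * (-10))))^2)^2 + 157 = 11613788962818337 / 73499483897856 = 158.01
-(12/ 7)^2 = -144/ 49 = -2.94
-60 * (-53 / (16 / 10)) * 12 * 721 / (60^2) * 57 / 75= 726047 / 200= 3630.24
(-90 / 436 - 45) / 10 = -4.52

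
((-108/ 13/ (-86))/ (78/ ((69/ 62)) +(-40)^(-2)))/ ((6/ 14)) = 1545600/ 480595219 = 0.00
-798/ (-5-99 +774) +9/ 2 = 2217/ 670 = 3.31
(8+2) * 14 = 140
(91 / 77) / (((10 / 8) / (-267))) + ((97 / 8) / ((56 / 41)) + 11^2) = -3019857 / 24640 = -122.56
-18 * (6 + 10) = -288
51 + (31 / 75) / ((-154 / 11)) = 53519 / 1050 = 50.97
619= 619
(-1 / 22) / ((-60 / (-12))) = -1 / 110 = -0.01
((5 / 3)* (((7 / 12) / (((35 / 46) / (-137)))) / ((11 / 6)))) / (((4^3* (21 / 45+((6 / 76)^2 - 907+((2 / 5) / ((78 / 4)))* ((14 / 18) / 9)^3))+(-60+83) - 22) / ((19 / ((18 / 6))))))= 248860726479495 / 23874969692965303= 0.01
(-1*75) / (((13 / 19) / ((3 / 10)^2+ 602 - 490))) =-638913 / 52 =-12286.79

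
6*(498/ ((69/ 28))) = 27888/ 23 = 1212.52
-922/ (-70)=461/ 35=13.17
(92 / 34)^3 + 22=205422 / 4913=41.81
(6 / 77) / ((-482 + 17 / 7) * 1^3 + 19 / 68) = -408 / 2509573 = -0.00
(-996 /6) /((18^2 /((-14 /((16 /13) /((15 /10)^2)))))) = 7553 /576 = 13.11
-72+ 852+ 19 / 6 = 4699 / 6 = 783.17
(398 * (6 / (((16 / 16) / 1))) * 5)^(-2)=1 / 142563600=0.00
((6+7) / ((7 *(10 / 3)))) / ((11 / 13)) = 507 / 770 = 0.66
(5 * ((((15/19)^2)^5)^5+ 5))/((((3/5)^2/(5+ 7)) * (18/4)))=43316234010179793538178881344156752550137440680163767257698835630000/233907319339360769519389031418230729748320068079697487875411603027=185.19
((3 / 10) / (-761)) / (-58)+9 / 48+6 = 10924167 / 1765520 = 6.19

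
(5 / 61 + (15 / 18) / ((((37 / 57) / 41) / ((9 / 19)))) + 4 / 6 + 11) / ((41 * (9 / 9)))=0.89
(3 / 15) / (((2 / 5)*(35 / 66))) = 33 / 35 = 0.94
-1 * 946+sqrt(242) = -946+11 * sqrt(2) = -930.44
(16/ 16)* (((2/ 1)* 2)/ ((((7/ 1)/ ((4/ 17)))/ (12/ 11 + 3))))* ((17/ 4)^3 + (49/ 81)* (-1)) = 1974085/ 47124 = 41.89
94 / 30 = 47 / 15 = 3.13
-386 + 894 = 508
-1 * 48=-48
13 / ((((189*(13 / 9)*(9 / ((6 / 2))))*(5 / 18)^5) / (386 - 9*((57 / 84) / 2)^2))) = 7920747567 / 2143750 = 3694.81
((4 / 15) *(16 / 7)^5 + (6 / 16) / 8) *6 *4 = 269191771 / 672280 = 400.42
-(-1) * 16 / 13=16 / 13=1.23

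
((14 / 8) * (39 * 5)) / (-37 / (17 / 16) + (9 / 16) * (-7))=-7140 / 811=-8.80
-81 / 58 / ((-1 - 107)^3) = 1 / 902016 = 0.00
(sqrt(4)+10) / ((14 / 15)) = 90 / 7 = 12.86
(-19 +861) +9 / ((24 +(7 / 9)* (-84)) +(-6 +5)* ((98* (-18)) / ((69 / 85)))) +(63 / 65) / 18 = 8050681413 / 9560720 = 842.06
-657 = -657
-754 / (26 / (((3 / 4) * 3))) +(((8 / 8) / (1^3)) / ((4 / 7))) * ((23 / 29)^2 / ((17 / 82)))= -59.94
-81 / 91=-0.89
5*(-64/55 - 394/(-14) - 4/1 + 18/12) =18849/154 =122.40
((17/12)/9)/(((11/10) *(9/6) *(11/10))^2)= 170000/3557763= 0.05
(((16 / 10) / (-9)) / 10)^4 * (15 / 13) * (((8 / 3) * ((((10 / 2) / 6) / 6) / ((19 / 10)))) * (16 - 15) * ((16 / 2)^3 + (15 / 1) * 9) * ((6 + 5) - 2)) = 662528 / 5064271875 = 0.00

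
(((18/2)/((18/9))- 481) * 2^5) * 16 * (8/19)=-1951744/19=-102723.37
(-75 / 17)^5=-2373046875 / 1419857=-1671.33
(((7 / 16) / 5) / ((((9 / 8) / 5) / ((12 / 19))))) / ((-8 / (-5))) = 35 / 228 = 0.15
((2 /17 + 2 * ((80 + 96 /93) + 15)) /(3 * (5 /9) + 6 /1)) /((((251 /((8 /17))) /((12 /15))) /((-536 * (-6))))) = 6253756416 /51720307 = 120.91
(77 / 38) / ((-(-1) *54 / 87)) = 2233 / 684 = 3.26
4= 4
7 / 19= 0.37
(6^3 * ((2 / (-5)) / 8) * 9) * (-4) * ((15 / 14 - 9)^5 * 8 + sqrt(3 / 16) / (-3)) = -8189382633786 / 84035 - 162 * sqrt(3) / 5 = -97452101.50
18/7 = 2.57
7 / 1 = 7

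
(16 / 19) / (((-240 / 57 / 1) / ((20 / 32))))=-1 / 8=-0.12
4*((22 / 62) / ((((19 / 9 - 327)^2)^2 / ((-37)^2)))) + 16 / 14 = 4532118209925605 / 3965602828522048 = 1.14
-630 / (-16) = 315 / 8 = 39.38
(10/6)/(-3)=-5/9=-0.56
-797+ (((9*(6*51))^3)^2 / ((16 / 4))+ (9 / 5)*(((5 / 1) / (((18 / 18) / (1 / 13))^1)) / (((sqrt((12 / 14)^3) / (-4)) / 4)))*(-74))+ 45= 2072*sqrt(42) / 13+ 109074598791170474272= 109074598791170475304.93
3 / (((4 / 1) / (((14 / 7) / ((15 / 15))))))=3 / 2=1.50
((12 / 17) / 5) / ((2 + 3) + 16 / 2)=12 / 1105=0.01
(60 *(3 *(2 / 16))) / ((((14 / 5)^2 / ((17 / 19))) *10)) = 3825 / 14896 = 0.26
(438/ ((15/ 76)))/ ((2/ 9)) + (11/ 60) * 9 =199761/ 20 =9988.05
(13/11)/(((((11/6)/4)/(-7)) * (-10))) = 1.80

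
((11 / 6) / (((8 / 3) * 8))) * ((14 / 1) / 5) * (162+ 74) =4543 / 80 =56.79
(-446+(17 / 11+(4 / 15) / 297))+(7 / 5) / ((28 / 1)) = -7919273 / 17820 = -444.40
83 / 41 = 2.02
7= 7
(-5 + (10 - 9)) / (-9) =4 / 9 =0.44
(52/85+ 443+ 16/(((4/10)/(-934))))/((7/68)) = -12551572/35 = -358616.34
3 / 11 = 0.27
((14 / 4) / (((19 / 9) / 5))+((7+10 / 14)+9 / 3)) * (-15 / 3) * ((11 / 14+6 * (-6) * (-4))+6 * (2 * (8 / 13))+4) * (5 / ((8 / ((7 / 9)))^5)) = -410680374125 / 637232873472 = -0.64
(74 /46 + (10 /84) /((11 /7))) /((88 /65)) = 166205 /133584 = 1.24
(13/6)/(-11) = -13/66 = -0.20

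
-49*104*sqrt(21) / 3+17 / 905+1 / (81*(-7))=8734 / 513135 - 5096*sqrt(21) / 3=-7784.25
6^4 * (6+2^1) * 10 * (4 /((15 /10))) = 276480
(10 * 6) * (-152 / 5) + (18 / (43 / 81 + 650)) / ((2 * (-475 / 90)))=-1824.00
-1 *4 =-4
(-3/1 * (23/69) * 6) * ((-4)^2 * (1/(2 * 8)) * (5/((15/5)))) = -10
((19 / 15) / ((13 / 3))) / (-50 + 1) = -19 / 3185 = -0.01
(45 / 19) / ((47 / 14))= 630 / 893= 0.71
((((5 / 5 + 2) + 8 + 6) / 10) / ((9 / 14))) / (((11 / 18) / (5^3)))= 5950 / 11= 540.91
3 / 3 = 1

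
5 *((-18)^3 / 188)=-7290 / 47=-155.11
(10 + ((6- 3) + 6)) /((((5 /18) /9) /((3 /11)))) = 9234 /55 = 167.89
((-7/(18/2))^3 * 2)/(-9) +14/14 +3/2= 34177/13122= 2.60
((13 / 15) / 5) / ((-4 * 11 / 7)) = -91 / 3300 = -0.03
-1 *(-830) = 830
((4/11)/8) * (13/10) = 13/220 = 0.06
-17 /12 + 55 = 643 /12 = 53.58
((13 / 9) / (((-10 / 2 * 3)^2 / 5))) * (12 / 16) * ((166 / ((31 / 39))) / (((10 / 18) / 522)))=3661047 / 775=4723.93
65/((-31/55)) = -3575/31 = -115.32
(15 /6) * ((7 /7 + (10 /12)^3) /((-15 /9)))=-341 /144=-2.37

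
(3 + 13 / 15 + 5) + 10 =18.87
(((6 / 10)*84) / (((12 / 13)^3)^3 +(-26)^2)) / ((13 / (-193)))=-9918469836639 / 8967251695625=-1.11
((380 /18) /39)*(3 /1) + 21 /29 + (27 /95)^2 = 74375672 /30621825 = 2.43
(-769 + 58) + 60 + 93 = -558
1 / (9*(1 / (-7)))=-7 / 9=-0.78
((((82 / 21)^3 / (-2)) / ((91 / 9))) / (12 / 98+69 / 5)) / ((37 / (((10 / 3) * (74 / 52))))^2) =-34460500 / 9914518341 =-0.00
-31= -31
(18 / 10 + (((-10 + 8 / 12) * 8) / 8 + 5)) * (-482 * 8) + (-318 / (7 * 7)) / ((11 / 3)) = 78964282 / 8085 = 9766.76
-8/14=-4/7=-0.57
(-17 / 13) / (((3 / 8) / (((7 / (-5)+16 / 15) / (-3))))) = -136 / 351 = -0.39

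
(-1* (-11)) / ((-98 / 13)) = -143 / 98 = -1.46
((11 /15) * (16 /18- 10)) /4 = -451 /270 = -1.67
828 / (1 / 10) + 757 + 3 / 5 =45188 / 5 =9037.60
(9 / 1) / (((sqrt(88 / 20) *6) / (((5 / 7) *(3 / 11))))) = 45 *sqrt(110) / 3388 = 0.14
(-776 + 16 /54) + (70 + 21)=-18487 /27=-684.70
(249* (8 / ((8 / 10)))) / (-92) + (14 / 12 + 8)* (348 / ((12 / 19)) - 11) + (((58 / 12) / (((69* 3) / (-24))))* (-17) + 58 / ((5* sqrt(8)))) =29* sqrt(2) / 10 + 2042039 / 414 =4936.56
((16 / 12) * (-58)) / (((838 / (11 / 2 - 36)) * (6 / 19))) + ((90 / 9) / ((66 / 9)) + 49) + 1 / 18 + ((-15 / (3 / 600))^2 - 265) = 248880312463 / 27654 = 8999794.33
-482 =-482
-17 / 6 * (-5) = 85 / 6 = 14.17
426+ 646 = 1072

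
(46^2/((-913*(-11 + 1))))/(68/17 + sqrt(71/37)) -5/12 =-10012817/28540380 -1058*sqrt(2627)/2378365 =-0.37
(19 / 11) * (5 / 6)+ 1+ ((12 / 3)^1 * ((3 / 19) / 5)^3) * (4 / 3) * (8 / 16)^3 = 138038563 / 56586750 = 2.44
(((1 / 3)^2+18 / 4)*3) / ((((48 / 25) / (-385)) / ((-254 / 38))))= 101457125 / 5472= 18541.14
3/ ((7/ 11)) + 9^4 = 45960/ 7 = 6565.71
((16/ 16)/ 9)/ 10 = 1/ 90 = 0.01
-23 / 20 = -1.15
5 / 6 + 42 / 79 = 647 / 474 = 1.36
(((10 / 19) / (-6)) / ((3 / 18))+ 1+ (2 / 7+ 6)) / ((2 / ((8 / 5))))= 3596 / 665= 5.41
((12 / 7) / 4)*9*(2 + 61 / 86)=10.45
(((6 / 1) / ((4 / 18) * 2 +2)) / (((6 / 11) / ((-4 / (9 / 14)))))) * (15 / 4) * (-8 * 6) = 5040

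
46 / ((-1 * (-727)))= 46 / 727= 0.06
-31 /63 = -0.49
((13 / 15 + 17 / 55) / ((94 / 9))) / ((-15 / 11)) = -97 / 1175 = -0.08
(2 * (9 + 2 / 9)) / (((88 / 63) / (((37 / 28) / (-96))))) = -3071 / 16896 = -0.18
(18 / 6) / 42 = 1 / 14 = 0.07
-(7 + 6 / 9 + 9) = -50 / 3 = -16.67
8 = 8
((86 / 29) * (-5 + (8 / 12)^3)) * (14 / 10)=-76454 / 3915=-19.53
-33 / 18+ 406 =2425 / 6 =404.17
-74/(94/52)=-1924/47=-40.94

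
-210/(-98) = 15/7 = 2.14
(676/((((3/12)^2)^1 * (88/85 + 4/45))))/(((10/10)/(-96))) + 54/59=-2343262446/2537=-923635.18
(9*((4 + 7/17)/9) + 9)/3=76/17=4.47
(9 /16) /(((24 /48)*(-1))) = -9 /8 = -1.12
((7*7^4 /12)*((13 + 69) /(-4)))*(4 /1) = -689087 /6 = -114847.83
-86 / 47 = -1.83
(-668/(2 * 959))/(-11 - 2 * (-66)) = -334/116039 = -0.00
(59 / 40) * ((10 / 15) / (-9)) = -59 / 540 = -0.11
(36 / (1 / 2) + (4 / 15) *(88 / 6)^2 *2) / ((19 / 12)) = 100832 / 855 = 117.93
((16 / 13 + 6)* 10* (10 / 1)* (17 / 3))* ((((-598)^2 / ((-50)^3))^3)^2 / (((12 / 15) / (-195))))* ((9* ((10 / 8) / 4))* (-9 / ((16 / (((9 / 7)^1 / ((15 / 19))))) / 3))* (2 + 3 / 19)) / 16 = 12193051952090258880774461076198501711 / 21362304687500000000000000000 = 570774180.52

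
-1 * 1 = -1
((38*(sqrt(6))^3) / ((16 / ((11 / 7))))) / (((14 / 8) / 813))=509751*sqrt(6) / 49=25482.24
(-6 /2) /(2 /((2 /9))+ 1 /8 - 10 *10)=24 /727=0.03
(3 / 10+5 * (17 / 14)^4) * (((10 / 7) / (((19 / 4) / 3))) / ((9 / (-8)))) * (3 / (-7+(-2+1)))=2145649 / 638666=3.36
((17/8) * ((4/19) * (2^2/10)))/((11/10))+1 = 243/209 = 1.16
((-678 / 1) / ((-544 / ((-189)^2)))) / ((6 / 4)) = 4036473 / 136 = 29679.95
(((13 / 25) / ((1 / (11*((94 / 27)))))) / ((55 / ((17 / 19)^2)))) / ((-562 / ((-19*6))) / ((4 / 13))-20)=-1412632 / 19387125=-0.07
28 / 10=14 / 5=2.80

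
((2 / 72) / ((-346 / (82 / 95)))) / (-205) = 0.00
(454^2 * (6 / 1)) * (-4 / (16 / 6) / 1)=-1855044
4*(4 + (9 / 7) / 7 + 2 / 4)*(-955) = -876690 / 49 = -17891.63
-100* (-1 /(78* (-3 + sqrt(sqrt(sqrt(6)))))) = -100 /(234 - 78* 6^(1 /8)) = -0.73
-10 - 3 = -13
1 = 1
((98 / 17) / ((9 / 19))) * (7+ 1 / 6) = 40033 / 459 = 87.22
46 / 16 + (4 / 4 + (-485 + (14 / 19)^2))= -1387921 / 2888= -480.58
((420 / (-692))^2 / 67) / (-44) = -11025 / 88230692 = -0.00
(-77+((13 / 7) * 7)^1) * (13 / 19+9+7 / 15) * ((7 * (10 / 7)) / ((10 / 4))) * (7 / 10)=-2592128 / 1425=-1819.04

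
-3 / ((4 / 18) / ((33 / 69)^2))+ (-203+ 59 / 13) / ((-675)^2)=-1290238601 / 417777750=-3.09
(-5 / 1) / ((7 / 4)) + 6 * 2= 64 / 7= 9.14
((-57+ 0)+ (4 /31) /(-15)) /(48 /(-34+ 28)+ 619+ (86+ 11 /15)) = -26509 /324446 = -0.08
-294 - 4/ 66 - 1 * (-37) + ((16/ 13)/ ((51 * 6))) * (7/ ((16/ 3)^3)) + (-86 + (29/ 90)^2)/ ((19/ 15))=-1037184839677/ 3192583680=-324.87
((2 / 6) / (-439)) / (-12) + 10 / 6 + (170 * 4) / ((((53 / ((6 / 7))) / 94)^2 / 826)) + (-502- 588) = 403043456150563 / 310754052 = 1296985.36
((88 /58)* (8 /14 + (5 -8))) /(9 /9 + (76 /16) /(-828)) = -2477376 /668479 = -3.71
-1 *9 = -9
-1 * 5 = -5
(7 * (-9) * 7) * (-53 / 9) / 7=371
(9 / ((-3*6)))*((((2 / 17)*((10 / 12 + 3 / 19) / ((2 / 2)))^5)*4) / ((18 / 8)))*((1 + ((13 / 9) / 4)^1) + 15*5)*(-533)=26995673461084081 / 6628239699912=4072.83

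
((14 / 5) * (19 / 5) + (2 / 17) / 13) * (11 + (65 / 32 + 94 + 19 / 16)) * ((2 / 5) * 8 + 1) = 1069682607 / 221000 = 4840.19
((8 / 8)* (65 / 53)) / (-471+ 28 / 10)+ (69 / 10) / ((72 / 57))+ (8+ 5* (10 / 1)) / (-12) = 0.63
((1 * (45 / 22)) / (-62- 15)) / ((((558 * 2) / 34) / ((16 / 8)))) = -85 / 52514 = -0.00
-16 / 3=-5.33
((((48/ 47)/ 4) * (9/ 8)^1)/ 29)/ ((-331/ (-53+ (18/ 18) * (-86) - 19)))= 2133/ 451153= 0.00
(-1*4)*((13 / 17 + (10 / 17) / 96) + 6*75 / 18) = -1237 / 12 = -103.08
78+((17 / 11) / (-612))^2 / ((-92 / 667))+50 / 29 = 1450233527 / 18190656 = 79.72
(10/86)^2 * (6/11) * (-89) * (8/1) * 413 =-44108400/20339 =-2168.66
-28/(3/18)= -168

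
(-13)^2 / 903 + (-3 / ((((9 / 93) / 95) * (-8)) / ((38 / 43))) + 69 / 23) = 1186567 / 3612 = 328.51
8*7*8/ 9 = 49.78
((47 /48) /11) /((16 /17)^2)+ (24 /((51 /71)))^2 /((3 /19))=276190717423 /39063552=7070.29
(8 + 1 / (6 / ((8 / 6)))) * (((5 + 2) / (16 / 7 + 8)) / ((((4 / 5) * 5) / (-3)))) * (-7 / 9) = 12691 / 3888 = 3.26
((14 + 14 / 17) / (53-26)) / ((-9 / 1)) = -28 / 459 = -0.06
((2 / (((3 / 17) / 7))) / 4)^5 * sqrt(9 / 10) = 23863536599 * sqrt(10) / 25920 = 2911386.14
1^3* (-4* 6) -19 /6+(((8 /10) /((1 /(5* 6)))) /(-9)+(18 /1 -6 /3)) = -83 /6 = -13.83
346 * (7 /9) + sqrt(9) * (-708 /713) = 1707770 /6417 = 266.13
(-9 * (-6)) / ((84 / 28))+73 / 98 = 1837 / 98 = 18.74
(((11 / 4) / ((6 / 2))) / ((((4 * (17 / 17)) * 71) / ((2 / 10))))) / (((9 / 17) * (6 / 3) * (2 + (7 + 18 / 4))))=187 / 4140720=0.00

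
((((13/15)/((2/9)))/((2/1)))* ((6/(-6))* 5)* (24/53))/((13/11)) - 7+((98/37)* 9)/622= -10.70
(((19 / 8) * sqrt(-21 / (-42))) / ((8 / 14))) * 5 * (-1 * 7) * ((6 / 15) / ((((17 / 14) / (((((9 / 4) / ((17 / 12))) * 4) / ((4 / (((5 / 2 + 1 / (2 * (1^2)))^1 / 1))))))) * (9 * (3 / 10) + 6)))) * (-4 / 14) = 125685 * sqrt(2) / 33524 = 5.30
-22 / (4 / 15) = -165 / 2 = -82.50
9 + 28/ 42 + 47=170/ 3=56.67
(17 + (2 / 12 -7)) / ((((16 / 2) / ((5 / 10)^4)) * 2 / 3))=61 / 512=0.12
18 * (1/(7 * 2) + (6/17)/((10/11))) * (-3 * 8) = -118152/595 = -198.57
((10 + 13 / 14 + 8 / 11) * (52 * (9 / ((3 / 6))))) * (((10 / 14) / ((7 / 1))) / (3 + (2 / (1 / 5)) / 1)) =323100 / 3773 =85.63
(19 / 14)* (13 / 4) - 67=-3505 / 56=-62.59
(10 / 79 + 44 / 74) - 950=-2774742 / 2923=-949.28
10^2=100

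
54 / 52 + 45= 1197 / 26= 46.04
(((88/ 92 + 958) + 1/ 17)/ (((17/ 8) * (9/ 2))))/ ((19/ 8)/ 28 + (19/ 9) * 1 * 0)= 1343910400/ 1136637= 1182.36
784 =784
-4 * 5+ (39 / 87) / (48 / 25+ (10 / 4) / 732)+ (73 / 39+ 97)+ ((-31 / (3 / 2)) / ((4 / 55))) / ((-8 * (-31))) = 33104107071 / 424634704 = 77.96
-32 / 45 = -0.71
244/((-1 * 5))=-244/5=-48.80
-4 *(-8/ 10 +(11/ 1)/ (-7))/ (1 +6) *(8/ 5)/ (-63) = -2656/ 77175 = -0.03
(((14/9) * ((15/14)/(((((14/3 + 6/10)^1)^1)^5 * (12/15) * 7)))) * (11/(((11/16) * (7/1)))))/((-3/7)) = -8437500/21539394793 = -0.00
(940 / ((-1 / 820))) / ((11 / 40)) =-30832000 / 11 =-2802909.09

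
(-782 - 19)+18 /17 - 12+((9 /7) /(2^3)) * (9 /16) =-12366111 /15232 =-811.85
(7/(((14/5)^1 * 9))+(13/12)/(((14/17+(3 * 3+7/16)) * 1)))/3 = 19259/150714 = 0.13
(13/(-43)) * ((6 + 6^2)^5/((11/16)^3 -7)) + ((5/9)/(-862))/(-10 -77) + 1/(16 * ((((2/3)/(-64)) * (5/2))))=23484894220490106479/3967545195990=5919250.58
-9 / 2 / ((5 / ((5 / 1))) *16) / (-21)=3 / 224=0.01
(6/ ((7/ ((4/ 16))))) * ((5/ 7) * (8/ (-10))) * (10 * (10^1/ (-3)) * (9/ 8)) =225/ 49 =4.59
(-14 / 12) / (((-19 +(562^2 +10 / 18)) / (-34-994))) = 5397 / 1421215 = 0.00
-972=-972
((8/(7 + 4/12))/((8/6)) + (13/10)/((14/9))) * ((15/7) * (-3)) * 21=-68769/308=-223.28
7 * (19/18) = 133/18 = 7.39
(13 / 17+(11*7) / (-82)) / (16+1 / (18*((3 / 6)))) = -2187 / 202130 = -0.01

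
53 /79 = 0.67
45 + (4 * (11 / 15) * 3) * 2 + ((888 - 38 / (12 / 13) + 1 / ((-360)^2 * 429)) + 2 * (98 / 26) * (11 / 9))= 51075303841 / 55598400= 918.65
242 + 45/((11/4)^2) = 30002/121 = 247.95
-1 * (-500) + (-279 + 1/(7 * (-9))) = 13922/63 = 220.98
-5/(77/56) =-3.64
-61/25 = -2.44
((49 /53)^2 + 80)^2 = 51583948641 /7890481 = 6537.49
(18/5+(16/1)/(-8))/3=0.53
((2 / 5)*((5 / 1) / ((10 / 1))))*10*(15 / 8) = 15 / 4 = 3.75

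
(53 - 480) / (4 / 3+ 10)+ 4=-1145 / 34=-33.68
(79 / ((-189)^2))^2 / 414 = 6241 / 528259794174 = 0.00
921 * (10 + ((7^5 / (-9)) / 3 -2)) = -5093437 / 9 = -565937.44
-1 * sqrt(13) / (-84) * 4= sqrt(13) / 21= 0.17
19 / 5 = 3.80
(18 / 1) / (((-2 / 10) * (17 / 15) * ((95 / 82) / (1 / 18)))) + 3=-261 / 323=-0.81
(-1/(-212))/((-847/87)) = -87/179564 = -0.00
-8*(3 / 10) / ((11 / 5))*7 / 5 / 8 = -21 / 110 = -0.19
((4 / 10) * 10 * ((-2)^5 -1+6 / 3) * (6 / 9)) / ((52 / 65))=-310 / 3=-103.33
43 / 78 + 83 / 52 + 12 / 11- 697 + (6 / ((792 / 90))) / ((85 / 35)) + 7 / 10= -101049023 / 145860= -692.78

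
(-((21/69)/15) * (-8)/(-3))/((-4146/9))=28/238395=0.00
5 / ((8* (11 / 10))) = 25 / 44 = 0.57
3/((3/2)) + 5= 7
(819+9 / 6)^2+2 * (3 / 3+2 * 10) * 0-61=2692637 / 4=673159.25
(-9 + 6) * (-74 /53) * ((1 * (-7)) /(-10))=777 /265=2.93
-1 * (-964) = 964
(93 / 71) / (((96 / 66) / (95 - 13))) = 41943 / 568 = 73.84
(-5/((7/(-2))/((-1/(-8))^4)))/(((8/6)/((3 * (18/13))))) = 405/372736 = 0.00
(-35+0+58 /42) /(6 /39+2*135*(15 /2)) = -9178 /552867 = -0.02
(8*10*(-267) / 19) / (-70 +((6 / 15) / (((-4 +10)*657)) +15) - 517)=210502800 / 107104121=1.97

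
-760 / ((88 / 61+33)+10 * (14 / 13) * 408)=-0.17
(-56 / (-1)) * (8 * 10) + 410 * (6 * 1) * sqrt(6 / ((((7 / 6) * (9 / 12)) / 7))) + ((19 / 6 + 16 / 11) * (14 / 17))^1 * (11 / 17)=3886295 / 867 + 9840 * sqrt(3)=21525.84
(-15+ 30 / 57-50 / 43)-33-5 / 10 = -80289 / 1634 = -49.14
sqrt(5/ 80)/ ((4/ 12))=3/ 4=0.75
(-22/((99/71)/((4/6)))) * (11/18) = -1562/243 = -6.43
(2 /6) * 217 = 217 /3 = 72.33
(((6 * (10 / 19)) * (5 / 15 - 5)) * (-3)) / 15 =56 / 19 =2.95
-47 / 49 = -0.96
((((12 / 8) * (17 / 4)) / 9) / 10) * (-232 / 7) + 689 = 144197 / 210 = 686.65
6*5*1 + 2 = 32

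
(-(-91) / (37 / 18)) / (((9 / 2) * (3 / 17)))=6188 / 111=55.75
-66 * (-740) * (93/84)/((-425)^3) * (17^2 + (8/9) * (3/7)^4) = -52534235622/258039971875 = -0.20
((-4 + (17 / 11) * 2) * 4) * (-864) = 34560 / 11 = 3141.82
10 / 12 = 5 / 6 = 0.83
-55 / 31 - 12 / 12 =-86 / 31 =-2.77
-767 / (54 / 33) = -468.72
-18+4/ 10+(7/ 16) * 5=-1233/ 80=-15.41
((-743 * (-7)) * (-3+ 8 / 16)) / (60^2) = -5201 / 1440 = -3.61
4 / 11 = 0.36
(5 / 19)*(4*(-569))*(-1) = 11380 / 19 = 598.95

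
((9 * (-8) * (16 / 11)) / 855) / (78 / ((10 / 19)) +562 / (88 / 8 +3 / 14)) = -20096 / 32536493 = -0.00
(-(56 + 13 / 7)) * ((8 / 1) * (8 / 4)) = -6480 / 7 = -925.71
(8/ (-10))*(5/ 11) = -4/ 11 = -0.36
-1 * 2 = -2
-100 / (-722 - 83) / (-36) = -5 / 1449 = -0.00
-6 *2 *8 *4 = -384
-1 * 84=-84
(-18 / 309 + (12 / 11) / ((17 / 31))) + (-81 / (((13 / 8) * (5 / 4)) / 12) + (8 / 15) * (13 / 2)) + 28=-445.13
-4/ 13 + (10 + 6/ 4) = 291/ 26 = 11.19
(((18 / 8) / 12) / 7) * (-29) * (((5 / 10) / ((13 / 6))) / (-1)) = 261 / 1456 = 0.18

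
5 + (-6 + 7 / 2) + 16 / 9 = 77 / 18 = 4.28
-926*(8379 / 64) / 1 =-3879477 / 32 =-121233.66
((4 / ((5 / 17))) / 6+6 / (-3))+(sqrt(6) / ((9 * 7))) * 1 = sqrt(6) / 63+4 / 15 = 0.31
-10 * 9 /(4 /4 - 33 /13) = 117 /2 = 58.50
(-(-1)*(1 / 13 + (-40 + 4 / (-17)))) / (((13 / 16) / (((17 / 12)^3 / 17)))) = -150875 / 18252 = -8.27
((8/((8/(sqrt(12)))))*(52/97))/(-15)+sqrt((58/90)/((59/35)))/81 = -104*sqrt(3)/1455+sqrt(11977)/14337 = -0.12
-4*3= -12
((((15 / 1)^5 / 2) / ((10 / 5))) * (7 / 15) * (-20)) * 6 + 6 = -10631244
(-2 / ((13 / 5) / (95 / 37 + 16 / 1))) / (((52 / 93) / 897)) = -22042395 / 962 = -22913.09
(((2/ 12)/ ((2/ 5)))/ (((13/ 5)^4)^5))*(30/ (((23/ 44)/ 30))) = 1573562622070312500/ 437114166822258387092423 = 0.00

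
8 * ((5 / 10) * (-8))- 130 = -162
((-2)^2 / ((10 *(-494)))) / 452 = -1 / 558220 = -0.00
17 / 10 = 1.70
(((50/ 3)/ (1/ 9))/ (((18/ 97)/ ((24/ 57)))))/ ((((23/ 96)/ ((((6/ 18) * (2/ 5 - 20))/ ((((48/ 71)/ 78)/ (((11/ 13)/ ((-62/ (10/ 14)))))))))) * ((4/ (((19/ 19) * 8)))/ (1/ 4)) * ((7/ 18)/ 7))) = 1272717600/ 13547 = 93948.30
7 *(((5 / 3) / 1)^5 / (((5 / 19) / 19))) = 1579375 / 243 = 6499.49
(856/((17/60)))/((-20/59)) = -151512/17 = -8912.47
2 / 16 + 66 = 66.12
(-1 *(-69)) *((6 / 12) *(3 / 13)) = 207 / 26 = 7.96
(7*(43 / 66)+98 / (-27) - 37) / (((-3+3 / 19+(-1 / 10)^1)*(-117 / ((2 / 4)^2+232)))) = -1890863375 / 77698764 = -24.34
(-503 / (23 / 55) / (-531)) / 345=5533 / 842697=0.01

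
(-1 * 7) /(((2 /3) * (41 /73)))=-1533 /82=-18.70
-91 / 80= -1.14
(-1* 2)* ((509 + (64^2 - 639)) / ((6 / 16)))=-21152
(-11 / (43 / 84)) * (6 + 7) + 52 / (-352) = -1057615 / 3784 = -279.50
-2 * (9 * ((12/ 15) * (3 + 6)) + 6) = -708/ 5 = -141.60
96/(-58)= -48/29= -1.66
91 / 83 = 1.10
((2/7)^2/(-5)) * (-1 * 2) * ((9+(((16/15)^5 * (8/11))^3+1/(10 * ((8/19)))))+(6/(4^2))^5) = 195905868265519119285533191/584888353520625000000000000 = 0.33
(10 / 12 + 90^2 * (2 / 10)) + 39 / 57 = 184853 / 114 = 1621.52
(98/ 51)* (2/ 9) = 196/ 459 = 0.43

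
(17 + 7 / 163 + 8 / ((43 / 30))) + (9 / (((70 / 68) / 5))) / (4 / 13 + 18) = 8590179 / 343441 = 25.01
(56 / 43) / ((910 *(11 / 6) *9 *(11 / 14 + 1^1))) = 112 / 2305875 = 0.00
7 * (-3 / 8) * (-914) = 9597 / 4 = 2399.25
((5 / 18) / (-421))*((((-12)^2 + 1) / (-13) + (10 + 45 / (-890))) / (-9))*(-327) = 506305 / 17535492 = 0.03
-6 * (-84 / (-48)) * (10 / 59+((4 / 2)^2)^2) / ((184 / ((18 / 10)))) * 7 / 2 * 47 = -29660337 / 108560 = -273.22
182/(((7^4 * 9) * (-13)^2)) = 2/40131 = 0.00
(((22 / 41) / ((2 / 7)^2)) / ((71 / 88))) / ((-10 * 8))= -5929 / 58220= -0.10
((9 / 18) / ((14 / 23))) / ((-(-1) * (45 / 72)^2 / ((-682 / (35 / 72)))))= -18070272 / 6125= -2950.25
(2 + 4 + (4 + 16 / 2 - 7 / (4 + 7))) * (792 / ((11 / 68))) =935136 / 11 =85012.36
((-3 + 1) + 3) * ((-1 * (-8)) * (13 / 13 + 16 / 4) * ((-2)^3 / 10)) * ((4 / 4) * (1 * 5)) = -160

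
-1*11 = -11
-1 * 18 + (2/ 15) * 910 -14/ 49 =2164/ 21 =103.05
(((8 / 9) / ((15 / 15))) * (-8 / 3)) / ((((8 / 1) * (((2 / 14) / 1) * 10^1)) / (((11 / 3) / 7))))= -44 / 405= -0.11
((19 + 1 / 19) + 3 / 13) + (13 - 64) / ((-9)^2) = 124402 / 6669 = 18.65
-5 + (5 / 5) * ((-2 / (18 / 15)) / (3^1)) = -50 / 9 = -5.56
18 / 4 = 9 / 2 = 4.50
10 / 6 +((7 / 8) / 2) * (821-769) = 293 / 12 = 24.42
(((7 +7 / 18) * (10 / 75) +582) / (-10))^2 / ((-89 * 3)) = -6194162209 / 486607500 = -12.73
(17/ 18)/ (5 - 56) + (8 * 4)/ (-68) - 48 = -44513/ 918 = -48.49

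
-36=-36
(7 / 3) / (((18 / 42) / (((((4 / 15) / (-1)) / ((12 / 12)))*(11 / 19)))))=-2156 / 2565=-0.84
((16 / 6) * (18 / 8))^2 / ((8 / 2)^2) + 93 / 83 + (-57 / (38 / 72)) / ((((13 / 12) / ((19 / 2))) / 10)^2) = -46598268489 / 56108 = -830510.24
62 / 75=0.83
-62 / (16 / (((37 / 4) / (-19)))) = 1147 / 608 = 1.89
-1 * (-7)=7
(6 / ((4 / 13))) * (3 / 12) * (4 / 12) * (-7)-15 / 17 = -1667 / 136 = -12.26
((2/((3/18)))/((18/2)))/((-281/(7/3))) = -28/2529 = -0.01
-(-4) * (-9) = -36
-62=-62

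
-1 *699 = -699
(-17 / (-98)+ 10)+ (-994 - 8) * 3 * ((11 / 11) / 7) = -41087 / 98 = -419.26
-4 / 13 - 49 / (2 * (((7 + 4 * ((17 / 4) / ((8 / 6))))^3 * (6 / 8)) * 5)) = -29663876 / 96142605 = -0.31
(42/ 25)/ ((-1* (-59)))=42/ 1475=0.03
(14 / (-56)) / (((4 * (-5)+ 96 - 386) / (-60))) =-3 / 62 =-0.05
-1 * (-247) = 247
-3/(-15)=0.20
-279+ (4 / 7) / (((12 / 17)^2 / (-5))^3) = -4475102813 / 5225472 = -856.40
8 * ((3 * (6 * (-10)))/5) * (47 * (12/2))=-81216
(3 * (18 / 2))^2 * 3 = 2187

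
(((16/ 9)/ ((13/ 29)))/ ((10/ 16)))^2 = 40.26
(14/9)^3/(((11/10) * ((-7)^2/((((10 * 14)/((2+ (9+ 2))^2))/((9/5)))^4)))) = 134456000000000/42917762259797139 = 0.00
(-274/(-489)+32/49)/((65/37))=1075738/1557465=0.69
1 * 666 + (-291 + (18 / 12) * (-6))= 366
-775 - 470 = -1245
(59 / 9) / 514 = 59 / 4626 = 0.01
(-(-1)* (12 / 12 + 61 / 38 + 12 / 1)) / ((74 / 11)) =165 / 76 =2.17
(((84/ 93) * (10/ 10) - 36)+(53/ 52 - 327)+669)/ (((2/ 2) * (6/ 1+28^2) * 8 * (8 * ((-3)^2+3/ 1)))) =165457/ 326010880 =0.00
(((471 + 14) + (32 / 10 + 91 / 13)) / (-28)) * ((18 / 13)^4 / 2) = -32490072 / 999635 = -32.50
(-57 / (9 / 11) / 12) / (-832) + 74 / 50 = 1113449 / 748800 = 1.49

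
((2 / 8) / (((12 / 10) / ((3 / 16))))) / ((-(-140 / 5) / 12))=0.02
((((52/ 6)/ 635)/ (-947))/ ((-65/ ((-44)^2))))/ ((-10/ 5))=-1936/ 9020175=-0.00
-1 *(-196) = 196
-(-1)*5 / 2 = 5 / 2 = 2.50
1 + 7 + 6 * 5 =38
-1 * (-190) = 190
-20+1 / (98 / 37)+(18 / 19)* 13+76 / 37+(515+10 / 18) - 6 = 312691027 / 620046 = 504.30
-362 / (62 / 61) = -11041 / 31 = -356.16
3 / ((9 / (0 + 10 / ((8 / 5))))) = 25 / 12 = 2.08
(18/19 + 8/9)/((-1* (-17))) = 314/2907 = 0.11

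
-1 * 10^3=-1000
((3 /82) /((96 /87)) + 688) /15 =1805399 /39360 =45.87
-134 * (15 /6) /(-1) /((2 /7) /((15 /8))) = 35175 /16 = 2198.44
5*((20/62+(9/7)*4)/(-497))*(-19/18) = 56335/970641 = 0.06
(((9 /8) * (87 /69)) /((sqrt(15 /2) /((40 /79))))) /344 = 87 * sqrt(30) /625048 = 0.00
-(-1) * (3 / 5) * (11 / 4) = 1.65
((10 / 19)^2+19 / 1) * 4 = 27836 / 361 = 77.11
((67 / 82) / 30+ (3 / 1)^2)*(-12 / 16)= -22207 / 3280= -6.77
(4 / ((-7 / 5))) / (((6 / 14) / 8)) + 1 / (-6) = -107 / 2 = -53.50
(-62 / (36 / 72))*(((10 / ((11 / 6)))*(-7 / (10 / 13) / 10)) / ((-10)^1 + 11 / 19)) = -643188 / 9845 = -65.33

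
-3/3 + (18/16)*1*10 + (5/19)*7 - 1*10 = 159/76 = 2.09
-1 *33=-33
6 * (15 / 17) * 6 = 540 / 17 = 31.76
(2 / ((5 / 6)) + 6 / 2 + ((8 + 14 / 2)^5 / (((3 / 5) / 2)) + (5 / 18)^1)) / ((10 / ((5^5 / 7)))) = 28476626375 / 252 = 113002485.62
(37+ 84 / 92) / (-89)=-872 / 2047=-0.43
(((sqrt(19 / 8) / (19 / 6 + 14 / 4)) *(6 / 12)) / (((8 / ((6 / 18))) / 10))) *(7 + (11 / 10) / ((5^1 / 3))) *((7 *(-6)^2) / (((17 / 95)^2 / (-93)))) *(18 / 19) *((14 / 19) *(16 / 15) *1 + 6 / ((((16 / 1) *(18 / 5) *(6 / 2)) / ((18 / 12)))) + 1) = -112848365133 *sqrt(38) / 1479680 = -470131.41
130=130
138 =138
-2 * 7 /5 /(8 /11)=-77 /20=-3.85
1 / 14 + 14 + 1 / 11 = 2181 / 154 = 14.16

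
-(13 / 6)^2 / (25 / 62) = -5239 / 450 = -11.64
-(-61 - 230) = 291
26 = 26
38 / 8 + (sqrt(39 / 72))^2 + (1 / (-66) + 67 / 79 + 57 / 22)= 181771 / 20856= 8.72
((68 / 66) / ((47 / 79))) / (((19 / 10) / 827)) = 22213220 / 29469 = 753.78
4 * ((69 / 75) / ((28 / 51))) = 1173 / 175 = 6.70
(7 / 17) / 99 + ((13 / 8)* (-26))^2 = 48068275 / 26928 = 1785.07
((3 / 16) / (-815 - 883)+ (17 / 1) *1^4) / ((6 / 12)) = 153951 / 4528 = 34.00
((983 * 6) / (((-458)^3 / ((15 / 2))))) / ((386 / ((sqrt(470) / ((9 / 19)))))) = -93385 * sqrt(470) / 37083758032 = -0.00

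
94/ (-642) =-47/ 321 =-0.15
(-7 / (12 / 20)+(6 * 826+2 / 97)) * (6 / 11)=2877614 / 1067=2696.92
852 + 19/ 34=28987/ 34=852.56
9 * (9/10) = 81/10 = 8.10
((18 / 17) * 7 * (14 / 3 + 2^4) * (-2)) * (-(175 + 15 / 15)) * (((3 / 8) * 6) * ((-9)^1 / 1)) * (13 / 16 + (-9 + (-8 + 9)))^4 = -101449533425625 / 34816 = -2913876764.29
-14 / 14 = -1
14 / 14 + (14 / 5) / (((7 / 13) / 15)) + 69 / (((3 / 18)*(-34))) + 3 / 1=69.82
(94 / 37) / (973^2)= 94 / 35028973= 0.00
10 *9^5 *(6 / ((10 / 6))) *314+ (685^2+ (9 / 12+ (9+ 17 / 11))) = 29390201821 / 44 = 667959132.30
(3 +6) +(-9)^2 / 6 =45 / 2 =22.50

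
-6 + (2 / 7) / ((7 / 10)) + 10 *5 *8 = 19326 / 49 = 394.41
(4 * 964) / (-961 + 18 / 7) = -26992 / 6709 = -4.02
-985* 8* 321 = -2529480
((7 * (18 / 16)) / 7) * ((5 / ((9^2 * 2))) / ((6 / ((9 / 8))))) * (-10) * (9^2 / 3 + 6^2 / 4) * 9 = -675 / 32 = -21.09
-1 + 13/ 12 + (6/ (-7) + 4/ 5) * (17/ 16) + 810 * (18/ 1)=12247219/ 840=14580.02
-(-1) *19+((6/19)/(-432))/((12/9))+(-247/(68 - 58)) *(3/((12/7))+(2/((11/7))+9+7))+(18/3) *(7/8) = -44703787/100320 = -445.61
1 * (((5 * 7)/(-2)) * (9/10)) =-63/4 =-15.75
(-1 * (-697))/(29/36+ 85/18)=25092/199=126.09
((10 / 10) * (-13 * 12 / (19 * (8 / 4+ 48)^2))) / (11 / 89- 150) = 3471 / 158400625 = 0.00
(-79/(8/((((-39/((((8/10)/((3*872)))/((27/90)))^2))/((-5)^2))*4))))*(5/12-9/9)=-6918413229/200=-34592066.14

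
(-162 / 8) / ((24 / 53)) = -1431 / 32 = -44.72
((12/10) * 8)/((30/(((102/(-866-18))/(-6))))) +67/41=1.64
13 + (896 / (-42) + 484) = 1427 / 3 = 475.67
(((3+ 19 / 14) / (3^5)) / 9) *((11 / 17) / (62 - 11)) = 671 / 26545806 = 0.00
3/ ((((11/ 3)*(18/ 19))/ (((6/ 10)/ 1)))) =57/ 110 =0.52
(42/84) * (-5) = -5/2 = -2.50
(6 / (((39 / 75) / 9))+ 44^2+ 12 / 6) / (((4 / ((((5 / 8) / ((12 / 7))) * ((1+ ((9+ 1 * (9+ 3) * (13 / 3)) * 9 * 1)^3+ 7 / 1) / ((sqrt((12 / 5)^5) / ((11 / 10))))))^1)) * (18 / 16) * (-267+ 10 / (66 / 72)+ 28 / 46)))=-44564951751922525 * sqrt(15) / 13068050112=-13207732.94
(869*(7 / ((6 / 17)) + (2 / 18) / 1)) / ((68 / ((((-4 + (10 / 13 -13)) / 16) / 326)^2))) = 13889260891 / 5627860033536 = 0.00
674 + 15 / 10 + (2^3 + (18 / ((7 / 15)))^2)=212783 / 98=2171.26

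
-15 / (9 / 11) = -55 / 3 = -18.33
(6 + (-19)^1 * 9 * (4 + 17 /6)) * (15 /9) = -3875 /2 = -1937.50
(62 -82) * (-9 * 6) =1080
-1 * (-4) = 4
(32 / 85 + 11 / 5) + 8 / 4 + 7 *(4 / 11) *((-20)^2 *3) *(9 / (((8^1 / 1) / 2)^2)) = 1610779 / 935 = 1722.76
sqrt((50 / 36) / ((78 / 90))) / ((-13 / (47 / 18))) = -235*sqrt(390) / 18252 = -0.25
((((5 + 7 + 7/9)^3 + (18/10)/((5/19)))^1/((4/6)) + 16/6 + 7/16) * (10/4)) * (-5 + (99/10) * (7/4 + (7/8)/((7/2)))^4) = 234298555699/194400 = 1205239.48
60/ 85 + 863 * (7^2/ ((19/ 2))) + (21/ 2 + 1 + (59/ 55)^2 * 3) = 8729034203/ 1954150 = 4466.92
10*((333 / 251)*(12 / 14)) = 19980 / 1757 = 11.37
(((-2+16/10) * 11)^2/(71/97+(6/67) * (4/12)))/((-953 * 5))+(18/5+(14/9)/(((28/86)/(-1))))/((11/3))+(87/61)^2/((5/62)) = 1803062516483387/72421822534875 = 24.90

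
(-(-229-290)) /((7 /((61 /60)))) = 10553 /140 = 75.38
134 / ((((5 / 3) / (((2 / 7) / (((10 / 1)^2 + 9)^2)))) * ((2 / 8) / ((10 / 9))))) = 2144 / 249501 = 0.01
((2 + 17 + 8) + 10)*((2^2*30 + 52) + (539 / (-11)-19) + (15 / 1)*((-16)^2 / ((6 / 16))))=382728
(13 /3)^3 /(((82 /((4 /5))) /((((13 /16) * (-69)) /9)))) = -4.95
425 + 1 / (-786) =334049 / 786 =425.00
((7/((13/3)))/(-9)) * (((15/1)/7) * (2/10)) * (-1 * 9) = 9/13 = 0.69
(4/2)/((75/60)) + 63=323/5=64.60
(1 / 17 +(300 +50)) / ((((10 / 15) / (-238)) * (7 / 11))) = -196383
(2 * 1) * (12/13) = 24/13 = 1.85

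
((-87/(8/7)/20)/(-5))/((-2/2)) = -609/800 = -0.76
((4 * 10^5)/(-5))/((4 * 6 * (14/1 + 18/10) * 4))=-12500/237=-52.74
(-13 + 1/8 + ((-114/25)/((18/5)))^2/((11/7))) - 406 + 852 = 8596091/19800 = 434.15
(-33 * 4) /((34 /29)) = -1914 /17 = -112.59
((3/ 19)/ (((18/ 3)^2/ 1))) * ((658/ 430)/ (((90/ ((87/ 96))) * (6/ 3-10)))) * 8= -9541/ 141177600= -0.00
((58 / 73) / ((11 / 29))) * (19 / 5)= 31958 / 4015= 7.96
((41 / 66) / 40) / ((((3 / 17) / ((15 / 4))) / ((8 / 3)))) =697 / 792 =0.88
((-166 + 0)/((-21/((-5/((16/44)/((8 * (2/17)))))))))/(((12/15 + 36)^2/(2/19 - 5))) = 3537875/9568552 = 0.37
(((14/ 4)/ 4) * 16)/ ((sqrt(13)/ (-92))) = -1288 * sqrt(13)/ 13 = -357.23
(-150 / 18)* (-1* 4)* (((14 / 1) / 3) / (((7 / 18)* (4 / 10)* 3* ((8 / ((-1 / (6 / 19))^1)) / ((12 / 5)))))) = -950 / 3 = -316.67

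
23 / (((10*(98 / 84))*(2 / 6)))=207 / 35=5.91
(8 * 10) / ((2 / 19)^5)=12380495 / 2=6190247.50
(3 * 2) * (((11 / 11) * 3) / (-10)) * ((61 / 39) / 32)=-183 / 2080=-0.09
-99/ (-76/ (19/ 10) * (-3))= -0.82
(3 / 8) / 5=3 / 40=0.08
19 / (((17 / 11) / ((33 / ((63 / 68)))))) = 9196 / 21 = 437.90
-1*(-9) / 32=9 / 32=0.28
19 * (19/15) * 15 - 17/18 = 6481/18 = 360.06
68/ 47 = 1.45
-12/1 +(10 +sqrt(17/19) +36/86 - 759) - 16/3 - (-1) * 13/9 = -295850/387 +sqrt(323)/19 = -763.52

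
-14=-14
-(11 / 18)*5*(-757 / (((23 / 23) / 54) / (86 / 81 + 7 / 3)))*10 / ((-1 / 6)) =-228992500 / 9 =-25443611.11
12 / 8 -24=-45 / 2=-22.50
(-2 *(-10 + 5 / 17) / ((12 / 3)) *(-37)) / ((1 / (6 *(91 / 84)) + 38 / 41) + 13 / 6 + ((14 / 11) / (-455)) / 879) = -157312937925 / 2845019887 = -55.29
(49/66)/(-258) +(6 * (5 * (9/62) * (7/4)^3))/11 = 17895731/8445888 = 2.12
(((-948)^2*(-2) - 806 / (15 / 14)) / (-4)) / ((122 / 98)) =330411949 / 915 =361105.96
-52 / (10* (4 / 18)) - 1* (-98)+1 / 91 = 33948 / 455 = 74.61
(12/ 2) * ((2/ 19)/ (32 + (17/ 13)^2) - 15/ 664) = -0.12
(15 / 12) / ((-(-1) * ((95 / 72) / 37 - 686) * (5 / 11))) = -7326 / 1827409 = -0.00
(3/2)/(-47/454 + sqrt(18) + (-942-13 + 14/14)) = -294984003/187626474481-927522 * sqrt(2)/187626474481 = -0.00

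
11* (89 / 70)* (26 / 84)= 12727 / 2940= 4.33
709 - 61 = 648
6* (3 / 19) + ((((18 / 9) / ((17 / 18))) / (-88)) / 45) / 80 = 2692781 / 2842400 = 0.95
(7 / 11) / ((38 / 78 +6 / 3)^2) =0.10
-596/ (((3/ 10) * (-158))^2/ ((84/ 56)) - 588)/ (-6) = 3725/ 34119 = 0.11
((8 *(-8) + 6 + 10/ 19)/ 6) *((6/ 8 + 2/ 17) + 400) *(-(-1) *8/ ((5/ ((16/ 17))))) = -158756416/ 27455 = -5782.42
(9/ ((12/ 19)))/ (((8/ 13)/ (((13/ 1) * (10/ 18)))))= 16055/ 96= 167.24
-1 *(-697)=697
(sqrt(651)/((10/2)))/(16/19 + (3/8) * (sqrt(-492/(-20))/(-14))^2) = 29792 * sqrt(651)/132451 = 5.74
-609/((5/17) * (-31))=10353/155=66.79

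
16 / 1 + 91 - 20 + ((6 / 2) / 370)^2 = 11910309 / 136900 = 87.00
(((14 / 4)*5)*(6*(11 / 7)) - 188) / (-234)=23 / 234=0.10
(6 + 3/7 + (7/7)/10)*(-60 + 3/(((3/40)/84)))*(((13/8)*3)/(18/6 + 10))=226215/28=8079.11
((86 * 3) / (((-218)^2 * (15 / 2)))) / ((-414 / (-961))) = 41323 / 24593670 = 0.00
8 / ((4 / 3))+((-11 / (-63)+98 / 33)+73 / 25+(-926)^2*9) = 7717296.06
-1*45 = -45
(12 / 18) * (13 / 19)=26 / 57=0.46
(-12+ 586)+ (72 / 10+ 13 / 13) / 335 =961491 / 1675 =574.02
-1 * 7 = -7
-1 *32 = -32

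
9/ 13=0.69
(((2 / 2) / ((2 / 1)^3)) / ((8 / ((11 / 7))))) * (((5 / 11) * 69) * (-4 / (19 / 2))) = -345 / 1064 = -0.32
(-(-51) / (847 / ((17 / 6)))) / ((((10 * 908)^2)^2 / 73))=0.00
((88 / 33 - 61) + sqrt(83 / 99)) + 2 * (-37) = -397 / 3 + sqrt(913) / 33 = -131.42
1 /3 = 0.33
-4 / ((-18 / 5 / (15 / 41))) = 50 / 123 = 0.41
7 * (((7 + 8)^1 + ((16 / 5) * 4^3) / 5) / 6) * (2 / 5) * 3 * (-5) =-9793 / 25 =-391.72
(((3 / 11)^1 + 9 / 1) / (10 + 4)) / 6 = 17 / 154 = 0.11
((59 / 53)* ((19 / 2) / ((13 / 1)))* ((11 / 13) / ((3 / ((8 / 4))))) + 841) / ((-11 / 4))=-90443368 / 295581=-305.99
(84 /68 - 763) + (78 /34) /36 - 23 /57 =-762.10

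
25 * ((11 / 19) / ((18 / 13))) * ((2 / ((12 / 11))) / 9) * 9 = 39325 / 2052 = 19.16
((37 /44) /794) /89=37 /3109304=0.00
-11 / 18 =-0.61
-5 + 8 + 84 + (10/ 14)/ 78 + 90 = 96647/ 546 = 177.01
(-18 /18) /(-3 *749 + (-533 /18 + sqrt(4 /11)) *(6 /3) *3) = 27 *sqrt(11) /145505135 + 120021 /291010270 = 0.00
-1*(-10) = 10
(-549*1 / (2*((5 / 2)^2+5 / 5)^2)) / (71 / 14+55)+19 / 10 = 12823459 / 7072810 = 1.81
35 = 35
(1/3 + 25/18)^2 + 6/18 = 1069/324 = 3.30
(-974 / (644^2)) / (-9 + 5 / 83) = 40421 / 153867056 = 0.00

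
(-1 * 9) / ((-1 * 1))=9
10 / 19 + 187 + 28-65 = 2860 / 19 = 150.53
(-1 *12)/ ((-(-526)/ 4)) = -24/ 263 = -0.09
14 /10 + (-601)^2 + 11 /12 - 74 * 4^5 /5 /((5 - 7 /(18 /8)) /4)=335692151 /1020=329109.95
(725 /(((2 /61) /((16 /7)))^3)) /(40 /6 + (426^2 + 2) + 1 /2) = 8287411200 /6122893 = 1353.51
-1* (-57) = 57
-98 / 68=-49 / 34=-1.44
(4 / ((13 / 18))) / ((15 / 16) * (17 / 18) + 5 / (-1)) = -6912 / 5135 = -1.35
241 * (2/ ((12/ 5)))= 1205/ 6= 200.83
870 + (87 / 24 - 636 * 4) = -13363 / 8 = -1670.38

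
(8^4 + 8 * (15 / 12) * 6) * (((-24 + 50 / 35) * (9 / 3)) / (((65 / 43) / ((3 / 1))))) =-254122776 / 455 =-558511.60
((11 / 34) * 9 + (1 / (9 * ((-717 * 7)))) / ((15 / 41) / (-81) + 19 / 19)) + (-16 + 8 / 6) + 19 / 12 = -1912786907 / 188051892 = -10.17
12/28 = 3/7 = 0.43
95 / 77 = 1.23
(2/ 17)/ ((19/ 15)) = 30/ 323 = 0.09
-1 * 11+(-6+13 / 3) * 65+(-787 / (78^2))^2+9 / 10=-21915985483 / 185075280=-118.42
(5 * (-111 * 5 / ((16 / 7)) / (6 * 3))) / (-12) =6475 / 1152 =5.62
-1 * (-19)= 19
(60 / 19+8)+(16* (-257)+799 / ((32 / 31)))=-2022701 / 608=-3326.81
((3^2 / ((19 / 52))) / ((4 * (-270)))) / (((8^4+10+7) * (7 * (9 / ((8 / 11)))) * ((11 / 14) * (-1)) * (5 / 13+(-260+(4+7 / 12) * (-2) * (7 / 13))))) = -0.00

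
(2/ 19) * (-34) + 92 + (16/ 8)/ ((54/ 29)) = 45911/ 513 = 89.50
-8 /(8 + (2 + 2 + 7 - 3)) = -1 /2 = -0.50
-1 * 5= -5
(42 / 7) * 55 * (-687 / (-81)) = 25190 / 9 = 2798.89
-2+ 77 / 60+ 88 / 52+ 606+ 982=1239401 / 780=1588.98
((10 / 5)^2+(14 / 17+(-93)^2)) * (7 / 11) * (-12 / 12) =-1029805 / 187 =-5506.98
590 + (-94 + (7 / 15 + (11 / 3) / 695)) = 345048 / 695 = 496.47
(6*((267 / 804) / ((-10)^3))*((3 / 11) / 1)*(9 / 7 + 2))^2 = 339406929 / 106461124000000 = 0.00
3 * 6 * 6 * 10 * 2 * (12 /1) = 25920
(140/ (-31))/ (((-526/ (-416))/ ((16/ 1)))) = -465920/ 8153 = -57.15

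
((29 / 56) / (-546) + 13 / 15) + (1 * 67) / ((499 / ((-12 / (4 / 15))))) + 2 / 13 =-127717857 / 25429040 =-5.02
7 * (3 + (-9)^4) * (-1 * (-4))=183792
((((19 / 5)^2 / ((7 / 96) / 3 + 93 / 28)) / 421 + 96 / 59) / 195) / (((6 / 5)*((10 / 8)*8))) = 30079328 / 42986994375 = 0.00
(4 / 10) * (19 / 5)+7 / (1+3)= 327 / 100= 3.27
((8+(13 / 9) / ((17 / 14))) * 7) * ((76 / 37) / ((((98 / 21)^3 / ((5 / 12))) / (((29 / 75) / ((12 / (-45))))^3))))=-8804429 / 5331200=-1.65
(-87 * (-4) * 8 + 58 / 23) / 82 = 32045 / 943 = 33.98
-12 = -12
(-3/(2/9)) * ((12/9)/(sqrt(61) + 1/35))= 105/12454 -3675 * sqrt(61)/12454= -2.30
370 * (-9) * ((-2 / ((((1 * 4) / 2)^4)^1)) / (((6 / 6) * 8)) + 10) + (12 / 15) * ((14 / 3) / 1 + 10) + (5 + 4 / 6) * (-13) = -15988753 / 480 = -33309.90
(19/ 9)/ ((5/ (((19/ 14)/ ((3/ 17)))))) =6137/ 1890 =3.25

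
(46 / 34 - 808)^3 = -2578679858097 / 4913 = -524868686.77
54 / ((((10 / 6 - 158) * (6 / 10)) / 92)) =-24840 / 469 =-52.96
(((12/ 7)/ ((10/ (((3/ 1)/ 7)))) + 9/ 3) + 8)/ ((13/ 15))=8139/ 637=12.78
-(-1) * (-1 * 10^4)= -10000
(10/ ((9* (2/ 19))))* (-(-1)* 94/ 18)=4465/ 81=55.12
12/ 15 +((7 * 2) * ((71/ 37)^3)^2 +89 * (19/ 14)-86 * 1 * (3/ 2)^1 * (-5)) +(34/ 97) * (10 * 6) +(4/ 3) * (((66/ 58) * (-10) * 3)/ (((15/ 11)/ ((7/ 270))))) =20266724651975481343/ 13640864054297130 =1485.74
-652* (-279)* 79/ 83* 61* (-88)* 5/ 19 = -385710446880/ 1577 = -244584937.78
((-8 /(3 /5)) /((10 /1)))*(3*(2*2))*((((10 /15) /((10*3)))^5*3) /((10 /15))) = -8 /20503125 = -0.00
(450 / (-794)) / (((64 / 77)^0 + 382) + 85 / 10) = -50 / 34539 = -0.00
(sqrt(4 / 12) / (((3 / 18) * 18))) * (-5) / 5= -sqrt(3) / 9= -0.19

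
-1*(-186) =186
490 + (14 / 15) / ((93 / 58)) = 684362 / 1395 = 490.58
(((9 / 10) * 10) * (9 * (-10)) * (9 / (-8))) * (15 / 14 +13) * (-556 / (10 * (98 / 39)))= -778526073 / 2744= -283719.41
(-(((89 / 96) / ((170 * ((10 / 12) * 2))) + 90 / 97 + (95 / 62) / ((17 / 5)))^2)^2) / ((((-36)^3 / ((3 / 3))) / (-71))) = -11582765994680308530289252749985511 / 2087934309740328915004135833600000000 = -0.01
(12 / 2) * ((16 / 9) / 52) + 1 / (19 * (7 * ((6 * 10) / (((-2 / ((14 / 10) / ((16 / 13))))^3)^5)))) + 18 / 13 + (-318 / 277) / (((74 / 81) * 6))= 520574046403608572432657676479617953 / 662497150396288162213968568231689134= 0.79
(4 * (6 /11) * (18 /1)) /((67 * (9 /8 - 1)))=3456 /737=4.69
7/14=1/2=0.50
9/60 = 3/20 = 0.15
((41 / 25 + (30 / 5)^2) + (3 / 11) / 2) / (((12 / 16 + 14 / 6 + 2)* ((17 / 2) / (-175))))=-1745268 / 11407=-153.00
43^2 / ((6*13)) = 1849 / 78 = 23.71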